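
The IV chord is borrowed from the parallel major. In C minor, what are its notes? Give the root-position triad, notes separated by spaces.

F A C

IV is built on scale degree 4, which is F in both C minor and its parallel. Building the major chord from the parallel major on F: F–A–C.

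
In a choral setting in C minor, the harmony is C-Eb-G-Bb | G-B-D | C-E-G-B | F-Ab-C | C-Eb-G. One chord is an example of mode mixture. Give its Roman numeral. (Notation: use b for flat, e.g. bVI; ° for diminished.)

Imaj7

The diatonic triads in C minor (with V from harmonic minor) are Cm, Ddim, Eb, Fm, G, Ab, Bb. C–Eb–G–Bb = Cm7, G–B–D = G, F–Ab–C = Fm and C–Eb–G = Cm are all diatonic. C–E–G–B doesn't fit — on degree 1 C minor would have Cm (i). Cmaj7 is the degree-1 chord of C major, so it is the borrowed Imaj7.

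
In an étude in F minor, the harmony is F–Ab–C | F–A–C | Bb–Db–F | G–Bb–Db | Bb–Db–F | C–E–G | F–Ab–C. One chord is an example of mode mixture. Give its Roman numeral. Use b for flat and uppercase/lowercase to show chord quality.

I

In F minor (with V from harmonic minor) the diatonic chords are Fm, Gdim, Ab, Bbm, C, Db, Eb. F–Ab–C = Fm, Bb–Db–F = Bbm, G–Bb–Db = Gdim and C–E–G = C are all diatonic. F–A–C doesn't fit — on degree 1 F minor would have Fm (i). F is the degree-1 chord of F major, so it is the borrowed I.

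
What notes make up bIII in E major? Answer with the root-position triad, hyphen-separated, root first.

bIII is built on the lowered scale degree 3. In E major degree 3 is G#; lowered it becomes G. Stacking thirds in E minor on G gives G–B–D.

G-B-D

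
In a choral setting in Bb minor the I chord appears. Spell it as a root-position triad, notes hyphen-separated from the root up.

Bb-D-F

The root, Bb, is scale degree 1 — the same note in Bb minor and Bb major; only the chord quality changes. Stacking thirds in Bb major on Bb gives Bb–D–F.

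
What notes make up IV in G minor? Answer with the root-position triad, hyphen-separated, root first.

C-E-G

The root, C, is scale degree 4 — the same note in G minor and G major; only the chord quality changes. In G major the chord on C is C–E–G.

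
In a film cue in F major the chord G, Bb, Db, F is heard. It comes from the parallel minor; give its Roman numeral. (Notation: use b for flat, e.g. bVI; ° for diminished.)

iiø7

G is scale degree 2 in F major. G–Bb–Db–F is a half-diminished-seventh chord — the form found in F minor, not the diatonic ii (Gm). Borrowed into F major it is written iiø7.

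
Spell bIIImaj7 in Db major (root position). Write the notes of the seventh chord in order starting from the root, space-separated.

Fb Ab Cb Eb

bIIImaj7 is built on the lowered scale degree 3. In Db major degree 3 is F; lowered it becomes Fb. Stacking thirds in Db minor on Fb gives Fb–Ab–Cb–Eb.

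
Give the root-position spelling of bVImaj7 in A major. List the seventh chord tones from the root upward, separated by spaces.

bVImaj7 is built on the lowered scale degree 6. In A major degree 6 is F#; lowered it becomes F. In A minor the chord on F is F–A–C–E.

F A C E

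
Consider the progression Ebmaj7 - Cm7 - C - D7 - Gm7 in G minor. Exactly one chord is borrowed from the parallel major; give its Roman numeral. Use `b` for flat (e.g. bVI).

IV

G minor has the diatonic set Gm, Adim, Bb, Cm, D, Eb, F (with V from harmonic minor). Of the given chords, Ebmaj7, Cm7, D7 and Gm7 are diatonic. C (C–E–G) doesn't fit — on degree 4 G minor would have Cm (iv). C is the degree-4 chord of G major, so it is the borrowed IV.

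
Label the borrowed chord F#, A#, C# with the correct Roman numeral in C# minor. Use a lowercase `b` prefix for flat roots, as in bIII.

IV

The root F# is the diatonic 4th degree of C# minor; the borrowing shows in the chord quality. F#–A#–C# is a major chord — the form found in C# major, not the diatonic iv (F#m). Borrowed into C# minor it is written IV.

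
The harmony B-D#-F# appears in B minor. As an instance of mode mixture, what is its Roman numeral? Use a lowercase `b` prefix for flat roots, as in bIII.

B is scale degree 1 in B minor. The diatonic chord on degree 1 would be Bm (i), but B–D#–F# is the major chord from B major. As a borrowed chord it is labeled I.

I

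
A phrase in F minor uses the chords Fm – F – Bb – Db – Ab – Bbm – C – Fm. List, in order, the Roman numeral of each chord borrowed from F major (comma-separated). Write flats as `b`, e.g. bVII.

I, IV

F minor has the diatonic set Fm, Gdim, Ab, Bbm, C, Db, Eb (with V from harmonic minor). Fm, Db, Ab, Bbm and C are all diatonic. F (F–A–C) doesn't fit — on degree 1 F minor would have Fm (i). F is the degree-1 chord of F major, so it is the borrowed I. Bb (Bb–D–F) is not: scale degree 4 in F minor carries Bbm (iv). In F major the chord on that degree is Bb, so here it functions as IV, borrowed from the parallel major.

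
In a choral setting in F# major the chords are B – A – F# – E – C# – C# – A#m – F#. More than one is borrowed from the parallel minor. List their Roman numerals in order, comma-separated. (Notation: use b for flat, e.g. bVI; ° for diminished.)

The diatonic triads in F# major are F#, G#m, A#m, B, C#, D#m, E#dim. B, F#, C# and A#m are all diatonic. A (A–C#–E) doesn't fit — on degree 3 F# major would have A#m (iii). A is the degree-3 chord of F# minor, so it is the borrowed bIII. E (E–G#–B) doesn't fit — on degree 7 F# major would have E#dim (vii°). E is the degree-7 chord of F# minor, so it is the borrowed bVII.

bIII, bVII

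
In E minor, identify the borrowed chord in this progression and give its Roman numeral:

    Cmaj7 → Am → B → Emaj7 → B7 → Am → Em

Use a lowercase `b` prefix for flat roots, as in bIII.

Imaj7

The diatonic triads in E minor (with V from harmonic minor) are Em, F#dim, G, Am, B, C, D. Of the given chords, Cmaj7, Am, B, B7 and Em are diatonic. Emaj7 (E–G#–B–D#) is not: scale degree 1 in E minor carries Em (i). In E major the chord on that degree is Emaj7, so here it functions as Imaj7, borrowed from the parallel major.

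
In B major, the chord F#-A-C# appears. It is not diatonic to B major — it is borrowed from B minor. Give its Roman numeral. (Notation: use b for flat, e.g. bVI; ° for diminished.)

v

F# is scale degree 5 in B major. The diatonic chord on degree 5 would be F# (V), but F#–A–C# is the minor chord from B minor. As a borrowed chord it is labeled v.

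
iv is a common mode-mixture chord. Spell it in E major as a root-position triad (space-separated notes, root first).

iv is built on scale degree 4, which is A in both E major and its parallel. Building the minor chord from the parallel minor on A: A–C–E.

A C E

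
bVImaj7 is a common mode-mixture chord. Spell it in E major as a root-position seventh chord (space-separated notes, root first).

The root of bVImaj7 is the lowered 6th degree: C# becomes C. Stacking thirds in E minor on C gives C–E–G–B.

C E G B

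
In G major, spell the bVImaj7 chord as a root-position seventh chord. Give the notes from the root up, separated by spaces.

Eb G Bb D

Scale degree 6 in G major is E. bVImaj7 uses the lowered form, Eb, taken from G minor. In G minor the chord on Eb is Eb–G–Bb–D.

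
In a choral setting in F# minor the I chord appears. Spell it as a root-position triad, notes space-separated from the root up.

The root, F#, is scale degree 1 — the same note in F# minor and F# major; only the chord quality changes. Stacking thirds in F# major on F# gives F#–A#–C#.

F# A# C#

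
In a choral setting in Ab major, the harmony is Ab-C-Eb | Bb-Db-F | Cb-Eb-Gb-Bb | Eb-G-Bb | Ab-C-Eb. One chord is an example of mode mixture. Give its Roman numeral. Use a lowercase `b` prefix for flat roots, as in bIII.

bIIImaj7

In Ab major the diatonic chords are Ab, Bbm, Cm, Db, Eb, Fm, Gdim. Of the given chords, Ab–C–Eb = Ab, Bb–Db–F = Bbm and Eb–G–Bb = Eb are diatonic. But Cb–Eb–Gb–Bb is foreign: the diatonic iii on degree 3 is Cm, whereas Cbmaj7 comes from Ab minor. It is labeled bIIImaj7.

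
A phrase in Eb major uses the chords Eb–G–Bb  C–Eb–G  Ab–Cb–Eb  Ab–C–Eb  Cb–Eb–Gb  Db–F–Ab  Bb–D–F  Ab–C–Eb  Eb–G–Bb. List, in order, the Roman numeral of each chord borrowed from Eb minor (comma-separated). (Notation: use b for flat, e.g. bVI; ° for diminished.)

iv, bVI, bVII

In Eb major the diatonic chords are Eb, Fm, Gm, Ab, Bb, Cm, Ddim. Eb–G–Bb = Eb, C–Eb–G = Cm, Ab–C–Eb = Ab and Bb–D–F = Bb are all diatonic. Ab–Cb–Eb is not: scale degree 4 in Eb major carries Ab (IV). In Eb minor the chord on that degree is Abm, so here it functions as iv, borrowed from the parallel minor. Cb–Eb–Gb doesn't fit — on degree 6 Eb major would have Cm (vi). Cb is the degree-6 chord of Eb minor, so it is the borrowed bVI. Db–F–Ab doesn't fit — on degree 7 Eb major would have Ddim (vii°). Db is the degree-7 chord of Eb minor, so it is the borrowed bVII.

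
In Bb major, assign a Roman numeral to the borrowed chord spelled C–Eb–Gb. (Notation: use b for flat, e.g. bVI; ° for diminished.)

The root C is the diatonic 2nd degree of Bb major; the borrowing shows in the chord quality. C–Eb–Gb is a diminished chord — the form found in Bb minor, not the diatonic ii (Cm). Borrowed into Bb major it is written ii°.

ii°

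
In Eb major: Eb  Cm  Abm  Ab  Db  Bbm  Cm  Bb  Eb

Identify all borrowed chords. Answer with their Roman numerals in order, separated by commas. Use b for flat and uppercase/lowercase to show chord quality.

In Eb major the diatonic chords are Eb, Fm, Gm, Ab, Bb, Cm, Ddim. Eb, Cm, Ab and Bb are all diatonic. Abm (Ab–Cb–Eb) is not: scale degree 4 in Eb major carries Ab (IV). In Eb minor the chord on that degree is Abm, so here it functions as iv, borrowed from the parallel minor. Db (Db–F–Ab) is not: scale degree 7 in Eb major carries Ddim (vii°). In Eb minor the chord on that degree is Db, so here it functions as bVII, borrowed from the parallel minor. Bbm (Bb–Db–F) is not: scale degree 5 in Eb major carries Bb (V). In Eb minor the chord on that degree is Bbm, so here it functions as v, borrowed from the parallel minor.

iv, bVII, v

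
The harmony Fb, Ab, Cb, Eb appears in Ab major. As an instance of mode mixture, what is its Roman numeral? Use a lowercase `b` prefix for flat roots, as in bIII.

The root Fb is the lowered 6th scale degree — diatonically Ab major has F there. Diatonically Ab major has Fm (vi) on that degree; Fb–Ab–Cb–Eb is instead the major-seventh chord native to Ab minor, so it takes the label bVImaj7.

bVImaj7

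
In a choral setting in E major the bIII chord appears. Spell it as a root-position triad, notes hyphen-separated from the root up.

G-B-D

The root of bIII is the lowered 3rd degree: G# becomes G. Stacking thirds in E minor on G gives G–B–D.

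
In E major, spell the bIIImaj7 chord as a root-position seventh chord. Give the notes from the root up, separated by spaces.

The root of bIIImaj7 is the lowered 3rd degree: G# becomes G. Building the major-seventh chord from the parallel minor on G: G–B–D–F#.

G B D F#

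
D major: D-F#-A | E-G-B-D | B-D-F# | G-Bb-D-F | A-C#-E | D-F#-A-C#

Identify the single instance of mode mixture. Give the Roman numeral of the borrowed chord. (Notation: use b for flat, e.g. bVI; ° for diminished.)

The diatonic triads in D major are D, Em, F#m, G, A, Bm, C#dim. Of the given chords, D–F#–A = D, E–G–B–D = Em7, B–D–F# = Bm, A–C#–E = A and D–F#–A–C# = Dmaj7 are diatonic. G–Bb–D–F is not: scale degree 4 in D major carries G (IV). In D minor the chord on that degree is Gm7, so here it functions as iv7, borrowed from the parallel minor.

iv7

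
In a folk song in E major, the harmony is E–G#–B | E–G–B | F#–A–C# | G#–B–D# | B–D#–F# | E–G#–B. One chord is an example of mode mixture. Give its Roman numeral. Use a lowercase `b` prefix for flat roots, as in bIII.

i

In E major the diatonic chords are E, F#m, G#m, A, B, C#m, D#dim. Of the given chords, E–G#–B = E, F#–A–C# = F#m, G#–B–D# = G#m and B–D#–F# = B are diatonic. But E–G–B is foreign: the diatonic I on degree 1 is E, whereas Em comes from E minor. It is labeled i.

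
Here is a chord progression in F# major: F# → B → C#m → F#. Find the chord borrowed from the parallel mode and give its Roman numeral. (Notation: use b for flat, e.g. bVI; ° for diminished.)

The diatonic triads in F# major are F#, G#m, A#m, B, C#, D#m, E#dim. Of the given chords, F# and B are diatonic. But C#m (C#–E–G#) is foreign: the diatonic V on degree 5 is C#, whereas C#m comes from F# minor. It is labeled v.

v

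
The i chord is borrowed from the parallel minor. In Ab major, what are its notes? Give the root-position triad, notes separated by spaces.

Ab Cb Eb

The root, Ab, is scale degree 1 — the same note in Ab major and Ab minor; only the chord quality changes. Building the minor chord from the parallel minor on Ab: Ab–Cb–Eb.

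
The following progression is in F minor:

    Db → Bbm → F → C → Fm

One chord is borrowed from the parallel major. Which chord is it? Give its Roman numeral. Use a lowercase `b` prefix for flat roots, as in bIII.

I

F minor has the diatonic set Fm, Gdim, Ab, Bbm, C, Db, Eb (with V from harmonic minor). Db, Bbm, C and Fm all belong to that set. F (F–A–C) is not: scale degree 1 in F minor carries Fm (i). In F major the chord on that degree is F, so here it functions as I, borrowed from the parallel major.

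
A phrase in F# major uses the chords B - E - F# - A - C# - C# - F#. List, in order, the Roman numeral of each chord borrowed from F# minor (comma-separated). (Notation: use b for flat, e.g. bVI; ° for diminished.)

bVII, bIII

The diatonic triads in F# major are F#, G#m, A#m, B, C#, D#m, E#dim. Of the given chords, B, F# and C# are diatonic. But E (E–G#–B) is foreign: the diatonic vii° on degree 7 is E#dim, whereas E comes from F# minor. It is labeled bVII. A (A–C#–E) doesn't fit — on degree 3 F# major would have A#m (iii). A is the degree-3 chord of F# minor, so it is the borrowed bIII.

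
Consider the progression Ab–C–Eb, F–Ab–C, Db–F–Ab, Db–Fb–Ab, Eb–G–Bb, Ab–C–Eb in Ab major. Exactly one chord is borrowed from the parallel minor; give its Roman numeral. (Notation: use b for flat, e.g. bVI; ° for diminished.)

iv

Ab major has the diatonic set Ab, Bbm, Cm, Db, Eb, Fm, Gdim. Ab–C–Eb = Ab, F–Ab–C = Fm, Db–F–Ab = Db and Eb–G–Bb = Eb are all diatonic. Db–Fb–Ab is not: scale degree 4 in Ab major carries Db (IV). In Ab minor the chord on that degree is Dbm, so here it functions as iv, borrowed from the parallel minor.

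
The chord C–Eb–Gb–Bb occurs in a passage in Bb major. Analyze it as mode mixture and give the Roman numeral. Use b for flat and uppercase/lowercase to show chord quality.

iiø7

C is scale degree 2 in Bb major. Diatonically Bb major has Cm (ii) on that degree; C–Eb–Gb–Bb is instead the half-diminished-seventh chord native to Bb minor, so it takes the label iiø7.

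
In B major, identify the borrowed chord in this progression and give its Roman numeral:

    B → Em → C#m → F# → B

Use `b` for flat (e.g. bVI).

The diatonic triads in B major are B, C#m, D#m, E, F#, G#m, A#dim. Of the given chords, B, C#m and F# are diatonic. Em (E–G–B) is not: scale degree 4 in B major carries E (IV). In B minor the chord on that degree is Em, so here it functions as iv, borrowed from the parallel minor.

iv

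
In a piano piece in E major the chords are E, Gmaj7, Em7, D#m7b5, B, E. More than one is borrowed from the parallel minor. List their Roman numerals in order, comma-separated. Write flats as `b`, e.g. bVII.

bIIImaj7, i7

The diatonic triads in E major are E, F#m, G#m, A, B, C#m, D#dim. E, D#m7b5 and B are all diatonic. Gmaj7 (G–B–D–F#) doesn't fit — on degree 3 E major would have G#m (iii). Gmaj7 is the degree-3 chord of E minor, so it is the borrowed bIIImaj7. Em7 (E–G–B–D) doesn't fit — on degree 1 E major would have E (I). Em7 is the degree-1 chord of E minor, so it is the borrowed i7.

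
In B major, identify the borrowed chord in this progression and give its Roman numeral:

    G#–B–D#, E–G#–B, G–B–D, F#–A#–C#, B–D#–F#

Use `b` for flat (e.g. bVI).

bVI

The diatonic triads in B major are B, C#m, D#m, E, F#, G#m, A#dim. Of the given chords, G#–B–D# = G#m, E–G#–B = E, F#–A#–C# = F# and B–D#–F# = B are diatonic. G–B–D doesn't fit — on degree 6 B major would have G#m (vi). G is the degree-6 chord of B minor, so it is the borrowed bVI.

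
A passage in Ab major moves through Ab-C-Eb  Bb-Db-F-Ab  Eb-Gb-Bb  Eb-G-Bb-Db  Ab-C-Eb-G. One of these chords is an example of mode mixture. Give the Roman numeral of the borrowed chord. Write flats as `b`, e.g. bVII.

In Ab major the diatonic chords are Ab, Bbm, Cm, Db, Eb, Fm, Gdim. Ab–C–Eb = Ab, Bb–Db–F–Ab = Bbm7, Eb–G–Bb–Db = Eb7 and Ab–C–Eb–G = Abmaj7 all belong to that set. Eb–Gb–Bb doesn't fit — on degree 5 Ab major would have Eb (V). Ebm is the degree-5 chord of Ab minor, so it is the borrowed v.

v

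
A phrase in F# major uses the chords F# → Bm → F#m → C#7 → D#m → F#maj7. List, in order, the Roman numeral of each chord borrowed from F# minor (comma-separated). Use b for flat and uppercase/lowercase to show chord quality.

The diatonic triads in F# major are F#, G#m, A#m, B, C#, D#m, E#dim. F#, C#7, D#m and F#maj7 all belong to that set. Bm (B–D–F#) is not: scale degree 4 in F# major carries B (IV). In F# minor the chord on that degree is Bm, so here it functions as iv, borrowed from the parallel minor. But F#m (F#–A–C#) is foreign: the diatonic I on degree 1 is F#, whereas F#m comes from F# minor. It is labeled i.

iv, i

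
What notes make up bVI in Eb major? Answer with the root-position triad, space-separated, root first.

Cb Eb Gb

bVI is built on the lowered scale degree 6. In Eb major degree 6 is C; lowered it becomes Cb. Stacking thirds in Eb minor on Cb gives Cb–Eb–Gb.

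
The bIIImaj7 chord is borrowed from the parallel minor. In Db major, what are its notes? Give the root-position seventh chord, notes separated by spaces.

Scale degree 3 in Db major is F. bIIImaj7 uses the lowered form, Fb, taken from Db minor. Building the major-seventh chord from the parallel minor on Fb: Fb–Ab–Cb–Eb.

Fb Ab Cb Eb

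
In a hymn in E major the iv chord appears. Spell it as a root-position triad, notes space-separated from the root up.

iv is built on scale degree 4, which is A in both E major and its parallel. Stacking thirds in E minor on A gives A–C–E.

A C E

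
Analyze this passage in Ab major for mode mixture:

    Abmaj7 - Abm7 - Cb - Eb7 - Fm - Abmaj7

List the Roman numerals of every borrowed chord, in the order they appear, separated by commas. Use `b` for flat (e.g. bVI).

Ab major has the diatonic set Ab, Bbm, Cm, Db, Eb, Fm, Gdim. Of the given chords, Abmaj7, Eb7 and Fm are diatonic. Abm7 (Ab–Cb–Eb–Gb) is not: scale degree 1 in Ab major carries Ab (I). In Ab minor the chord on that degree is Abm7, so here it functions as i7, borrowed from the parallel minor. Cb (Cb–Eb–Gb) is not: scale degree 3 in Ab major carries Cm (iii). In Ab minor the chord on that degree is Cb, so here it functions as bIII, borrowed from the parallel minor.

i7, bIII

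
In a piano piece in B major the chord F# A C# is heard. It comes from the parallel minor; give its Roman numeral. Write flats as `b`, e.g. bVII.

v

The root F# is the diatonic 5th degree of B major; the borrowing shows in the chord quality. F#–A–C# is a minor chord — the form found in B minor, not the diatonic V (F#). Borrowed into B major it is written v.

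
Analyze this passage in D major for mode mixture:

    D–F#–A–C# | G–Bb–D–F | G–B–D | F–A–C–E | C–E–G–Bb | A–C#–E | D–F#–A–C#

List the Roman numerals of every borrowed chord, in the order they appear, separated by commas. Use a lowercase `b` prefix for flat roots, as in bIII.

iv7, bIIImaj7, bVII7

In D major the diatonic chords are D, Em, F#m, G, A, Bm, C#dim. Of the given chords, D–F#–A–C# = Dmaj7, G–B–D = G and A–C#–E = A are diatonic. But G–Bb–D–F is foreign: the diatonic IV on degree 4 is G, whereas Gm7 comes from D minor. It is labeled iv7. F–A–C–E doesn't fit — on degree 3 D major would have F#m (iii). Fmaj7 is the degree-3 chord of D minor, so it is the borrowed bIIImaj7. C–E–G–Bb doesn't fit — on degree 7 D major would have C#dim (vii°). C7 is the degree-7 chord of D minor, so it is the borrowed bVII7.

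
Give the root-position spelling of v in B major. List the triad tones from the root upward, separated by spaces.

The root, F#, is scale degree 5 — the same note in B major and B minor; only the chord quality changes. Building the minor chord from the parallel minor on F#: F#–A–C#.

F# A C#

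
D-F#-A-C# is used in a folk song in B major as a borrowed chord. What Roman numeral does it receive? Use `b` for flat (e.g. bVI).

The root D is the lowered 3rd scale degree — diatonically B major has D# there. D–F#–A–C# is a major-seventh chord — the form found in B minor, not the diatonic iii (D#m). Borrowed into B major it is written bIIImaj7.

bIIImaj7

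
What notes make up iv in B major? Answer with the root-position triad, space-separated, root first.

The root, E, is scale degree 4 — the same note in B major and B minor; only the chord quality changes. In B minor the chord on E is E–G–B.

E G B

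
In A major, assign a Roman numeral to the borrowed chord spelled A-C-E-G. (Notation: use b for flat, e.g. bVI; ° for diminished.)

The root A is the diatonic 1st degree of A major; the borrowing shows in the chord quality. The diatonic chord on degree 1 would be A (I), but A–C–E–G is the minor-seventh chord from A minor. As a borrowed chord it is labeled i7.

i7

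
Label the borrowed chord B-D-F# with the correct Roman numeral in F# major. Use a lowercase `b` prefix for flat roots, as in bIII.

iv

The root B is the diatonic 4th degree of F# major; the borrowing shows in the chord quality. Diatonically F# major has B (IV) on that degree; B–D–F# is instead the minor chord native to F# minor, so it takes the label iv.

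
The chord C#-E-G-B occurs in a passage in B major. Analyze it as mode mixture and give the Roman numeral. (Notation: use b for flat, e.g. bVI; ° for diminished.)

The root C# is the diatonic 2nd degree of B major; the borrowing shows in the chord quality. Diatonically B major has C#m (ii) on that degree; C#–E–G–B is instead the half-diminished-seventh chord native to B minor, so it takes the label iiø7.

iiø7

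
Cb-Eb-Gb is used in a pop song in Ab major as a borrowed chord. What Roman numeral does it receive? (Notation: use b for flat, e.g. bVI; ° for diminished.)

In Ab major scale degree 3 is C; Cb is its lowered form, from Ab minor. Diatonically Ab major has Cm (iii) on that degree; Cb–Eb–Gb is instead the major chord native to Ab minor, so it takes the label bIII.

bIII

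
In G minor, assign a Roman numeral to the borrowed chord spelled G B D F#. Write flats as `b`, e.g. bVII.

The root G is the diatonic 1st degree of G minor; the borrowing shows in the chord quality. The diatonic chord on degree 1 would be Gm (i), but G–B–D–F# is the major-seventh chord from G major. As a borrowed chord it is labeled Imaj7.

Imaj7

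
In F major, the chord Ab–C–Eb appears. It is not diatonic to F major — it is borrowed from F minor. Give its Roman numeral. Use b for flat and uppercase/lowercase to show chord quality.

In F major scale degree 3 is A; Ab is its lowered form, from F minor. Diatonically F major has Am (iii) on that degree; Ab–C–Eb is instead the major chord native to F minor, so it takes the label bIII.

bIII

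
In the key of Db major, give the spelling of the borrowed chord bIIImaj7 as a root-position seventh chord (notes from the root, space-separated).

bIIImaj7 is built on the lowered scale degree 3. In Db major degree 3 is F; lowered it becomes Fb. Stacking thirds in Db minor on Fb gives Fb–Ab–Cb–Eb.

Fb Ab Cb Eb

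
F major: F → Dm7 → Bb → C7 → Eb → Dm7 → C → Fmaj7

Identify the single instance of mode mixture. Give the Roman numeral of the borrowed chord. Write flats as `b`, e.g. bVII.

The diatonic triads in F major are F, Gm, Am, Bb, C, Dm, Edim. F, Dm7, Bb, C7, C and Fmaj7 all belong to that set. Eb (Eb–G–Bb) is not: scale degree 7 in F major carries Edim (vii°). In F minor the chord on that degree is Eb, so here it functions as bVII, borrowed from the parallel minor.

bVII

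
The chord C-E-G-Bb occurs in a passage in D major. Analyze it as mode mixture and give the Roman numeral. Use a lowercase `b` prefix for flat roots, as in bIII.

bVII7

In D major scale degree 7 is C#; C is its lowered form, from D minor. C–E–G–Bb is a dominant-seventh chord — the form found in D minor, not the diatonic vii° (C#dim). Borrowed into D major it is written bVII7.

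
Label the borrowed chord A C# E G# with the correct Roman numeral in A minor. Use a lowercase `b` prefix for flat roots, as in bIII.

Imaj7

The root A is the diatonic 1st degree of A minor; the borrowing shows in the chord quality. Diatonically A minor has Am (i) on that degree; A–C#–E–G# is instead the major-seventh chord native to A major, so it takes the label Imaj7.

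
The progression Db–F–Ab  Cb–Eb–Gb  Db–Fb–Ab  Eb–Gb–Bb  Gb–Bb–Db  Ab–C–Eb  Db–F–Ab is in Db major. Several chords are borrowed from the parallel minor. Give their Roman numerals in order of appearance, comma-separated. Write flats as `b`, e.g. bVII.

In Db major the diatonic chords are Db, Ebm, Fm, Gb, Ab, Bbm, Cdim. Db–F–Ab = Db, Eb–Gb–Bb = Ebm, Gb–Bb–Db = Gb and Ab–C–Eb = Ab are all diatonic. Cb–Eb–Gb doesn't fit — on degree 7 Db major would have Cdim (vii°). Cb is the degree-7 chord of Db minor, so it is the borrowed bVII. But Db–Fb–Ab is foreign: the diatonic I on degree 1 is Db, whereas Dbm comes from Db minor. It is labeled i.

bVII, i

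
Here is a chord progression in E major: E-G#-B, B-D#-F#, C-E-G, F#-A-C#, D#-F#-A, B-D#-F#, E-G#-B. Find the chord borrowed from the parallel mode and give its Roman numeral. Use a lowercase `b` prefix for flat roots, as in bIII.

bVI

The diatonic triads in E major are E, F#m, G#m, A, B, C#m, D#dim. E–G#–B = E, B–D#–F# = B, F#–A–C# = F#m and D#–F#–A = D#dim are all diatonic. But C–E–G is foreign: the diatonic vi on degree 6 is C#m, whereas C comes from E minor. It is labeled bVI.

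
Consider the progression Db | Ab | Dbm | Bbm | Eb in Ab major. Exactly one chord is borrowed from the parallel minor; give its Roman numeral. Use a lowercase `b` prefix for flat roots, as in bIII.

iv

The diatonic triads in Ab major are Ab, Bbm, Cm, Db, Eb, Fm, Gdim. Of the given chords, Db, Ab, Bbm and Eb are diatonic. Dbm (Db–Fb–Ab) doesn't fit — on degree 4 Ab major would have Db (IV). Dbm is the degree-4 chord of Ab minor, so it is the borrowed iv.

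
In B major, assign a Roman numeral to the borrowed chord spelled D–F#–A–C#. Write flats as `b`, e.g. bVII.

bIIImaj7

In B major scale degree 3 is D#; D is its lowered form, from B minor. D–F#–A–C# is a major-seventh chord — the form found in B minor, not the diatonic iii (D#m). Borrowed into B major it is written bIIImaj7.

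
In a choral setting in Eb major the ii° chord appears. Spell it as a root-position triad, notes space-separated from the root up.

F Ab Cb

The root, F, is scale degree 2 — the same note in Eb major and Eb minor; only the chord quality changes. Building the diminished chord from the parallel minor on F: F–Ab–Cb.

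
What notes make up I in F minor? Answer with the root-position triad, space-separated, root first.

I is built on scale degree 1, which is F in both F minor and its parallel. Building the major chord from the parallel major on F: F–A–C.

F A C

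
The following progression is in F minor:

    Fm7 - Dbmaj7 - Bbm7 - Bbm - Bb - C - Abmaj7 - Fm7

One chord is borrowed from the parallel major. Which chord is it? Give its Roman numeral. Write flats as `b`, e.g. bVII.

The diatonic triads in F minor (with V from harmonic minor) are Fm, Gdim, Ab, Bbm, C, Db, Eb. Fm7, Dbmaj7, Bbm7, Bbm, C and Abmaj7 are all diatonic. Bb (Bb–D–F) is not: scale degree 4 in F minor carries Bbm (iv). In F major the chord on that degree is Bb, so here it functions as IV, borrowed from the parallel major.

IV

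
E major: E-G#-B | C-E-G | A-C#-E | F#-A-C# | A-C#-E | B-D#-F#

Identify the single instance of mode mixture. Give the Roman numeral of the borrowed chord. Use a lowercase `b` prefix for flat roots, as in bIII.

E major has the diatonic set E, F#m, G#m, A, B, C#m, D#dim. E–G#–B = E, A–C#–E = A, F#–A–C# = F#m and B–D#–F# = B all belong to that set. C–E–G doesn't fit — on degree 6 E major would have C#m (vi). C is the degree-6 chord of E minor, so it is the borrowed bVI.

bVI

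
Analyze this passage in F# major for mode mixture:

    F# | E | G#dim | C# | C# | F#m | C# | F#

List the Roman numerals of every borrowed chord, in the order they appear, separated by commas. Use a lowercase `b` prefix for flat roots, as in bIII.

F# major has the diatonic set F#, G#m, A#m, B, C#, D#m, E#dim. F# and C# are both diatonic. E (E–G#–B) is not: scale degree 7 in F# major carries E#dim (vii°). In F# minor the chord on that degree is E, so here it functions as bVII, borrowed from the parallel minor. G#dim (G#–B–D) doesn't fit — on degree 2 F# major would have G#m (ii). G#dim is the degree-2 chord of F# minor, so it is the borrowed ii°. But F#m (F#–A–C#) is foreign: the diatonic I on degree 1 is F#, whereas F#m comes from F# minor. It is labeled i.

bVII, ii°, i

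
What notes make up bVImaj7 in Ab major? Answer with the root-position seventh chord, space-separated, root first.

The root of bVImaj7 is the lowered 6th degree: F becomes Fb. Building the major-seventh chord from the parallel minor on Fb: Fb–Ab–Cb–Eb.

Fb Ab Cb Eb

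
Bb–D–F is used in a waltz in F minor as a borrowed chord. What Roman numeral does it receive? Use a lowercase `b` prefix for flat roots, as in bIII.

IV

The root Bb is the diatonic 4th degree of F minor; the borrowing shows in the chord quality. Diatonically F minor has Bbm (iv) on that degree; Bb–D–F is instead the major chord native to F major, so it takes the label IV.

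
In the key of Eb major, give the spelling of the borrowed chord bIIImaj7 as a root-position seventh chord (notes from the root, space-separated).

Gb Bb Db F

bIIImaj7 is built on the lowered scale degree 3. In Eb major degree 3 is G; lowered it becomes Gb. In Eb minor the chord on Gb is Gb–Bb–Db–F.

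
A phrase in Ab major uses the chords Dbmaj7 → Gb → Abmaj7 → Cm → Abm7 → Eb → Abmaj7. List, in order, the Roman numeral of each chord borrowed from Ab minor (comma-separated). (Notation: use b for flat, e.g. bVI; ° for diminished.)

bVII, i7

In Ab major the diatonic chords are Ab, Bbm, Cm, Db, Eb, Fm, Gdim. Dbmaj7, Abmaj7, Cm and Eb are all diatonic. But Gb (Gb–Bb–Db) is foreign: the diatonic vii° on degree 7 is Gdim, whereas Gb comes from Ab minor. It is labeled bVII. But Abm7 (Ab–Cb–Eb–Gb) is foreign: the diatonic I on degree 1 is Ab, whereas Abm7 comes from Ab minor. It is labeled i7.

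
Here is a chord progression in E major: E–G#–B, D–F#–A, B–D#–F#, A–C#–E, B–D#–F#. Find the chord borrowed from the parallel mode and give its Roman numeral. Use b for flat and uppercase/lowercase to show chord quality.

In E major the diatonic chords are E, F#m, G#m, A, B, C#m, D#dim. E–G#–B = E, B–D#–F# = B and A–C#–E = A all belong to that set. But D–F#–A is foreign: the diatonic vii° on degree 7 is D#dim, whereas D comes from E minor. It is labeled bVII.

bVII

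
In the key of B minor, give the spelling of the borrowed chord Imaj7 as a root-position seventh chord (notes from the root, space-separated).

B D# F# A#

The root, B, is scale degree 1 — the same note in B minor and B major; only the chord quality changes. Building the major-seventh chord from the parallel major on B: B–D#–F#–A#.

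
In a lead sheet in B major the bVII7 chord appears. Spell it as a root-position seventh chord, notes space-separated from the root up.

Scale degree 7 in B major is A#. bVII7 uses the lowered form, A, taken from B minor. Building the dominant-seventh chord from the parallel minor on A: A–C#–E–G.

A C# E G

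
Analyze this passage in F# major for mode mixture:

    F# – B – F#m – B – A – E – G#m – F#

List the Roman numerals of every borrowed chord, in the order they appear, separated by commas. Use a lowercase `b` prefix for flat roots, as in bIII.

i, bIII, bVII

In F# major the diatonic chords are F#, G#m, A#m, B, C#, D#m, E#dim. F#, B and G#m all belong to that set. But F#m (F#–A–C#) is foreign: the diatonic I on degree 1 is F#, whereas F#m comes from F# minor. It is labeled i. A (A–C#–E) doesn't fit — on degree 3 F# major would have A#m (iii). A is the degree-3 chord of F# minor, so it is the borrowed bIII. E (E–G#–B) doesn't fit — on degree 7 F# major would have E#dim (vii°). E is the degree-7 chord of F# minor, so it is the borrowed bVII.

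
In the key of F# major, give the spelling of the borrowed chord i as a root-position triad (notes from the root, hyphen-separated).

The root, F#, is scale degree 1 — the same note in F# major and F# minor; only the chord quality changes. Stacking thirds in F# minor on F# gives F#–A–C#.

F#-A-C#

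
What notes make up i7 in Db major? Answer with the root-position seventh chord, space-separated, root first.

Db Fb Ab Cb

The root, Db, is scale degree 1 — the same note in Db major and Db minor; only the chord quality changes. In Db minor the chord on Db is Db–Fb–Ab–Cb.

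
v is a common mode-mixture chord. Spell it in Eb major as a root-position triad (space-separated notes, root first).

v is built on scale degree 5, which is Bb in both Eb major and its parallel. In Eb minor the chord on Bb is Bb–Db–F.

Bb Db F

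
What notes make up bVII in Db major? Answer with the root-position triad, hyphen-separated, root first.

Cb-Eb-Gb

The root of bVII is the lowered 7th degree: C becomes Cb. Stacking thirds in Db minor on Cb gives Cb–Eb–Gb.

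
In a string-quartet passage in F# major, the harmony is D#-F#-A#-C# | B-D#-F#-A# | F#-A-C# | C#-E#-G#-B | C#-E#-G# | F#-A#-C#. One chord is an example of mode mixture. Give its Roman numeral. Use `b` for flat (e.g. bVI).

The diatonic triads in F# major are F#, G#m, A#m, B, C#, D#m, E#dim. D#–F#–A#–C# = D#m7, B–D#–F#–A# = Bmaj7, C#–E#–G#–B = C#7, C#–E#–G# = C# and F#–A#–C# = F# all belong to that set. F#–A–C# is not: scale degree 1 in F# major carries F# (I). In F# minor the chord on that degree is F#m, so here it functions as i, borrowed from the parallel minor.

i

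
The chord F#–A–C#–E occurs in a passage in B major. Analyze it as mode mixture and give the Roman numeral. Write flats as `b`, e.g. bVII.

v7

F# is scale degree 5 in B major. Diatonically B major has F# (V) on that degree; F#–A–C#–E is instead the minor-seventh chord native to B minor, so it takes the label v7.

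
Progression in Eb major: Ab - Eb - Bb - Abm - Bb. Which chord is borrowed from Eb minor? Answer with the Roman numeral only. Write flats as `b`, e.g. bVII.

The diatonic triads in Eb major are Eb, Fm, Gm, Ab, Bb, Cm, Ddim. Of the given chords, Ab, Eb and Bb are diatonic. But Abm (Ab–Cb–Eb) is foreign: the diatonic IV on degree 4 is Ab, whereas Abm comes from Eb minor. It is labeled iv.

iv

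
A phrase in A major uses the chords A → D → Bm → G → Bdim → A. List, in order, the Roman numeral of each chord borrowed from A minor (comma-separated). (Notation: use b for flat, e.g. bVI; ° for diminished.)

The diatonic triads in A major are A, Bm, C#m, D, E, F#m, G#dim. A, D and Bm all belong to that set. G (G–B–D) doesn't fit — on degree 7 A major would have G#dim (vii°). G is the degree-7 chord of A minor, so it is the borrowed bVII. But Bdim (B–D–F) is foreign: the diatonic ii on degree 2 is Bm, whereas Bdim comes from A minor. It is labeled ii°.

bVII, ii°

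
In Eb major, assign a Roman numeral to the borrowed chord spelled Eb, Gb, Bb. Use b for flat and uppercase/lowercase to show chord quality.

Eb is scale degree 1 in Eb major. The diatonic chord on degree 1 would be Eb (I), but Eb–Gb–Bb is the minor chord from Eb minor. As a borrowed chord it is labeled i.

i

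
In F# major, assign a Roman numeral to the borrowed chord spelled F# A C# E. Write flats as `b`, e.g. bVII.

i7

F# is scale degree 1 in F# major. Diatonically F# major has F# (I) on that degree; F#–A–C#–E is instead the minor-seventh chord native to F# minor, so it takes the label i7.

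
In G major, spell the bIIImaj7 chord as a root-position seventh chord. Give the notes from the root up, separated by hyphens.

Bb-D-F-A

Scale degree 3 in G major is B. bIIImaj7 uses the lowered form, Bb, taken from G minor. In G minor the chord on Bb is Bb–D–F–A.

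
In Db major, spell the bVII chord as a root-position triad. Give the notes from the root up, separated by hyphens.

Cb-Eb-Gb

The root of bVII is the lowered 7th degree: C becomes Cb. In Db minor the chord on Cb is Cb–Eb–Gb.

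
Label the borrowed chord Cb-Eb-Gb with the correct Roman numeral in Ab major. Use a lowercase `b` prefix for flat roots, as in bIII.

bIII

The root Cb is the lowered 3rd scale degree — diatonically Ab major has C there. Cb–Eb–Gb is a major chord — the form found in Ab minor, not the diatonic iii (Cm). Borrowed into Ab major it is written bIII.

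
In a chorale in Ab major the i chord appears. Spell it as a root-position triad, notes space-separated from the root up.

Ab Cb Eb

The root, Ab, is scale degree 1 — the same note in Ab major and Ab minor; only the chord quality changes. Stacking thirds in Ab minor on Ab gives Ab–Cb–Eb.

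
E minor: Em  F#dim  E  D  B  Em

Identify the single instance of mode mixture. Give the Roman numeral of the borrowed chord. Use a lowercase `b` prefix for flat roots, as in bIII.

The diatonic triads in E minor (with V from harmonic minor) are Em, F#dim, G, Am, B, C, D. Of the given chords, Em, F#dim, D and B are diatonic. E (E–G#–B) is not: scale degree 1 in E minor carries Em (i). In E major the chord on that degree is E, so here it functions as I, borrowed from the parallel major.

I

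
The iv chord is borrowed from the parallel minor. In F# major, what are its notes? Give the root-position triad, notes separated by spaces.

The root, B, is scale degree 4 — the same note in F# major and F# minor; only the chord quality changes. In F# minor the chord on B is B–D–F#.

B D F#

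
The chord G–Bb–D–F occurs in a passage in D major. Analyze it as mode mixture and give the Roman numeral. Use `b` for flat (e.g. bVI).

The root G is the diatonic 4th degree of D major; the borrowing shows in the chord quality. G–Bb–D–F is a minor-seventh chord — the form found in D minor, not the diatonic IV (G). Borrowed into D major it is written iv7.

iv7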